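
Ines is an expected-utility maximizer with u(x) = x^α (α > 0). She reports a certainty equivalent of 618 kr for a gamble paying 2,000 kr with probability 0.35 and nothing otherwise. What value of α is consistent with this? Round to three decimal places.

α ≈ 0.894

Since u(0) = 0, the lottery's EU is 0.35·2000^α.
Equating: 618^α = 0.35·2000^α, i.e. 0.3090^α = 0.35.
α = ln(0.35) / ln(618/2000) = -1.049822/-1.174414 ≈ 0.894.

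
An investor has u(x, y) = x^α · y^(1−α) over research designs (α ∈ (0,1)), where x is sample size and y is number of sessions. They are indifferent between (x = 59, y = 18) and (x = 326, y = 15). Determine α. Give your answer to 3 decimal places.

α ≈ 0.096

The Cobb–Douglas utilities coincide, so 59^α·18^(1−α) = 326^α·15^(1−α).
Rearrange to (59/326)^α = (15/18)^(1−α) and take logs: α·-1.709360 = (1−α)·-0.182322.
With A = -1.709360 and B = -0.182322: α·A = (1−α)·B, so α = B/(A+B) = -0.182322/-1.891682 ≈ 0.096.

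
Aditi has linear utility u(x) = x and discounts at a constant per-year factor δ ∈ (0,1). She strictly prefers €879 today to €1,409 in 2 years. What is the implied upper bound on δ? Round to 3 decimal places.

Comparing present values: 879 > δ^2·1409.
So δ^2 < 879/1409 = 0.62385; taking the square root of both positive sides preserves the inequality.
δ < (879/1409)^(1/2) ≈ 0.790.

δ < 0.790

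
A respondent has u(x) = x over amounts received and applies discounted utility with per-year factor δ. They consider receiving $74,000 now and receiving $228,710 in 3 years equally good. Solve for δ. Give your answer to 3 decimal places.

δ ≈ 0.687

The payoff in 3 years is discounted by δ^3, so u(74000) = δ^3·u(228710) and δ^3 = u(74000)/u(228710).
With u(x) = x: δ^3 = 74000/228710 = 0.32355.
Taking the cube root: δ = 0.32355^(1/3) ≈ 0.687.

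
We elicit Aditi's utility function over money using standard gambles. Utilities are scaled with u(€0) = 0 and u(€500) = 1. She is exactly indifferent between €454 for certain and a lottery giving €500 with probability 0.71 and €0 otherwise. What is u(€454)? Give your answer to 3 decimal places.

0.710

u(€454) equals the lottery's expected utility: 0.71·1 + 0.29·0 = 0.71.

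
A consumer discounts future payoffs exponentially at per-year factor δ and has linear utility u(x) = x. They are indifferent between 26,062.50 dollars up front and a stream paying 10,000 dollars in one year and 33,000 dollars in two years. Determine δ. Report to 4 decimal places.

Equating present values: 26062.50 = 10000δ + 33000δ².
So 33000δ² + 10000δ − 26062.50 = 0.
δ = (−10000 + √(10000² + 4·33000·26062.50)) / (2·33000) = (−10000 + √3540250000.00) / 66000 ≈ 0.7500.

δ ≈ 0.7500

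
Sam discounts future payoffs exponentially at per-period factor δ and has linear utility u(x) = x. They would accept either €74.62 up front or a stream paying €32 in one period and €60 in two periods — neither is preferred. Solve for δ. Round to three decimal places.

δ ≈ 0.880

The stream is worth 32δ + 60δ² today, so 32δ + 60δ² = 74.62.
So 60δ² + 32δ − 74.62 = 0.
The positive root is δ = [−32 + √(32² + 4·60·74.62)] / (2·60) = (−32 + 137.597)/120 ≈ 0.880.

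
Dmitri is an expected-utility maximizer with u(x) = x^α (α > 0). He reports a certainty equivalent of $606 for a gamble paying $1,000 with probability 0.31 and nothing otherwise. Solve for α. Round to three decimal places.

α ≈ 2.338

Since u(0) = 0, the lottery's EU is 0.31·1000^α.
Equating: 606^α = 0.31·1000^α, i.e. 0.6060^α = 0.31.
Take logs: α = ln 0.31 / ln(606/1000) ≈ 2.33827.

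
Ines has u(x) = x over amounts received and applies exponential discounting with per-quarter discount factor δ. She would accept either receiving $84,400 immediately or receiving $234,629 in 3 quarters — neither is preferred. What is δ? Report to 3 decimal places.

Indifference means u(84400) = δ^3 · u(234629), so δ^3 = u(84400)/u(234629).
With u(x) = x: δ^3 = 84400/234629 = 0.35972.
Taking the cube root: δ = 0.35972^(1/3) ≈ 0.711.

δ ≈ 0.711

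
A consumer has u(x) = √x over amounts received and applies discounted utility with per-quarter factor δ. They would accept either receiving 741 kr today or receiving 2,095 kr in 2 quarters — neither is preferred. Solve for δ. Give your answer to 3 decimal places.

Indifference means u(741) = δ^2 · u(2095), so δ^2 = u(741)/u(2095).
Since u(x) = √x, δ^2 = √(741/2095) = 0.59473.
So δ = 0.59473^(1/2) ≈ 0.771.

δ ≈ 0.771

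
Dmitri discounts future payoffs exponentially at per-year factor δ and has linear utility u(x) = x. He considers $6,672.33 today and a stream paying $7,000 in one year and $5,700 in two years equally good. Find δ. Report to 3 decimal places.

The stream is worth 7000δ + 5700δ² today, so 7000δ + 5700δ² = 6672.33.
So 5700δ² + 7000δ − 6672.33 = 0.
By the quadratic formula (taking the positive root), δ = (−7000 + √201129124.00) / 11400 ≈ 0.630.

δ ≈ 0.630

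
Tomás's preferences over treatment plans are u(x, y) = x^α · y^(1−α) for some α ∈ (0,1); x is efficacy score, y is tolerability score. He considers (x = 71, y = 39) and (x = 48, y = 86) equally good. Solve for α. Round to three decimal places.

The Cobb–Douglas utilities coincide, so 71^α·39^(1−α) = 48^α·86^(1−α).
Taking logs: α·ln 71 + (1−α)·ln 39 = α·ln 48 + (1−α)·ln 86, i.e. α·0.391479 = (1−α)·0.790786.
So α/(1−α) = (0.790786)/(0.391479) = 2.019996, and α = 2.019996/3.019996 ≈ 0.669.

α ≈ 0.669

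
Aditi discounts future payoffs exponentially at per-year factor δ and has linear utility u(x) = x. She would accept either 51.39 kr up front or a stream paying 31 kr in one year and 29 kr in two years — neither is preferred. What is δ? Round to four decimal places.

δ ≈ 0.9000

Present value of the stream is 31·δ + 29·δ². Indifference gives 31δ + 29δ² = 51.39.
That is, 29δ² + 31δ − 51.39 = 0, a quadratic in δ.
The positive root is δ = [−31 + √(31² + 4·29·51.39)] / (2·29) = (−31 + 83.200)/58 ≈ 0.9000.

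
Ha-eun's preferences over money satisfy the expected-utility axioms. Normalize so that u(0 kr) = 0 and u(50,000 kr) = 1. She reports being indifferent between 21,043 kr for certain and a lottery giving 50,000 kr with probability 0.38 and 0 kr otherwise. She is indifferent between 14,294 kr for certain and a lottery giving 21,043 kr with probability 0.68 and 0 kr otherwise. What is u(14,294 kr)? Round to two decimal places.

0.26

The first gamble pins u(21,043 kr): it must equal 0.38·1 + 0.62·0 = 0.38.
Chaining: u(14,294 kr) = 0.68·0.38 + 0.32·0.00 = 0.2584.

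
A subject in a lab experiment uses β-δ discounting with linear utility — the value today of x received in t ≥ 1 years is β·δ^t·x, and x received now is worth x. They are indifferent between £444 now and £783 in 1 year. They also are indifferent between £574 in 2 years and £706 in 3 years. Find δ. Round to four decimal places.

δ ≈ 0.8130

From the later pair, β·δ^2·574 = β·δ^3·706; dividing through, δ = 574/706 = 0.81303.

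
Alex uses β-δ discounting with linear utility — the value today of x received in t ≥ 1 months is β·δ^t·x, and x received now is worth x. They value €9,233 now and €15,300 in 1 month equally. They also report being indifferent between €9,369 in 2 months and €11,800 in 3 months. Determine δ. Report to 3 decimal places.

The second indifference involves only future payoffs, so β cancels: β·δ^2·9369 = β·δ^3·11800, giving δ = 9369/11800 = 0.79398.

δ ≈ 0.794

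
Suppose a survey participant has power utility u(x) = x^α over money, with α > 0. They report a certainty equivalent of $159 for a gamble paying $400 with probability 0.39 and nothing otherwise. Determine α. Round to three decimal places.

α ≈ 1.021

EU(lottery) = 0.39·400^α + 0.61·0 = 0.39·400^α.
Equating: 159^α = 0.39·400^α, i.e. 0.3975^α = 0.39.
Take logs: α = ln 0.39 / ln(159/400) ≈ 1.02065.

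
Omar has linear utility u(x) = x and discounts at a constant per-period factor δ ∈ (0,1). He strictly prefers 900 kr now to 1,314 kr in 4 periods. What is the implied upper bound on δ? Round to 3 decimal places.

Under u(x) = x this choice says 900 > δ^4·1314.
So δ^4 < 900/1314 = 0.68493; taking the 4th root of both positive sides preserves the inequality.
δ < (900/1314)^(1/4) ≈ 0.910.

δ < 0.910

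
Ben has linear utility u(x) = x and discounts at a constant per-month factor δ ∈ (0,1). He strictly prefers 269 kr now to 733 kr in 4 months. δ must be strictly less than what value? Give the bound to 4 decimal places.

δ < 0.7783

Comparing present values: 269 > δ^4·733.
Hence δ^4 < 269/733 = 0.36698, and x ↦ x^(1/4) is increasing on (0,∞).
δ < (269/733)^(1/4) ≈ 0.7783.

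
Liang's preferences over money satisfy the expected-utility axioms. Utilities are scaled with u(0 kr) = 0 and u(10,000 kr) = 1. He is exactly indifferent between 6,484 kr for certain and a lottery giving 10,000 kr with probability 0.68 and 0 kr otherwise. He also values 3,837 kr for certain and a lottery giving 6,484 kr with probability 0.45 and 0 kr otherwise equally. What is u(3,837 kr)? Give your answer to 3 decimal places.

From the first indifference, u(6,484 kr) = 0.68·u(10,000 kr) + 0.32·u(0 kr) = 0.68·1 + 0.32·0 = 0.68.
The second indifference gives u(3,837 kr) = 0.45·u(6,484 kr) + 0.55·u(0 kr) = 0.45·0.68 + 0.55·0.00 = 0.3060.

0.306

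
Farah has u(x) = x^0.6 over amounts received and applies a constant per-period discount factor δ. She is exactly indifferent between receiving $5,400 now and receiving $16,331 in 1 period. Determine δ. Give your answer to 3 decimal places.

The payoff in 1 period is discounted by δ, so u(5400) = δ·u(16331) and δ = u(5400)/u(16331).
Since u(x) = x^0.6, δ = (5400/16331)^0.6 = 0.33066^0.6 = 0.51479.

δ ≈ 0.515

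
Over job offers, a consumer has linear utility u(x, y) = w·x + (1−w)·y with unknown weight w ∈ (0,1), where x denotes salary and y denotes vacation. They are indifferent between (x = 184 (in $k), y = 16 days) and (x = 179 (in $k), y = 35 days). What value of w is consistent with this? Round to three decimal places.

Indifference: w·184 + (1−w)·16 = w·179 + (1−w)·35.
Collecting terms: w·5 = (1−w)·19.
So w/(1−w) = 19/5 = 3.8000, giving w = 19/(5+19) = 0.792.

w = 0.792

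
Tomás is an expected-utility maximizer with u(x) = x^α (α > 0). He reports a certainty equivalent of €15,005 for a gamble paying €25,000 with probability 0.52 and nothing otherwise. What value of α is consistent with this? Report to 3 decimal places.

EU(lottery) = 0.52·25000^α + 0.48·0 = 0.52·25000^α.
Indifference: 15005^α = 0.52·25000^α, so (15005/25000)^α = 0.52.
Take logs: α = ln 0.52 / ln(15005/25000) ≈ 1.28097.

α ≈ 1.281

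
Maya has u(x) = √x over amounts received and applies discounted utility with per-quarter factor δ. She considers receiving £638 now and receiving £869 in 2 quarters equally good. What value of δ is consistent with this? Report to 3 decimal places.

The payoff in 2 quarters is discounted by δ^2, so u(638) = δ^2·u(869) and δ^2 = u(638)/u(869).
With u(x) = √x: δ^2 = √638/√869 = √(638/869) = 0.85684.
Taking the square root: δ = 0.85684^(1/2) ≈ 0.926.

δ ≈ 0.926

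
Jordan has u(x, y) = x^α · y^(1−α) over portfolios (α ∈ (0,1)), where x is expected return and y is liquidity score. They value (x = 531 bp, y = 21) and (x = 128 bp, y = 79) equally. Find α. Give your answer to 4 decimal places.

α ≈ 0.4822

Indifference: 531^α · 21^(1−α) = 128^α · 79^(1−α).
Taking logs: α·ln 531 + (1−α)·ln 21 = α·ln 128 + (1−α)·ln 79, i.e. α·1.4227318 = (1−α)·1.3249254.
So α/(1−α) = (1.3249254)/(1.4227318) = 0.9312545, and α = 0.9312545/1.9312545 ≈ 0.4822.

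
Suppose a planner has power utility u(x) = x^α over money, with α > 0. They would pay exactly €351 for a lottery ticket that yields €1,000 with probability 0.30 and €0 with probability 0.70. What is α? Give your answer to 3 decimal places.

α ≈ 1.150

The lottery's expected utility is 0.30·u(1000) + 0.70·u(0) = 0.30·1000^α (since u(0) = 0 for α > 0).
Equating: 351^α = 0.30·1000^α, i.e. 0.3510^α = 0.30.
Taking logs: α·ln(351/1000) = ln(0.30), so α = -1.203973 / -1.046969 ≈ 1.150.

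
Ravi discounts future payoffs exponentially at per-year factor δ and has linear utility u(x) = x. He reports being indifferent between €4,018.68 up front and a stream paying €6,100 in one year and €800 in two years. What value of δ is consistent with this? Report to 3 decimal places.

Equating present values: 4018.68 = 6100δ + 800δ².
That is, 800δ² + 6100δ − 4018.68 = 0, a quadratic in δ.
The positive root is δ = [−6100 + √(6100² + 4·800·4018.68)] / (2·800) = (−6100 + 7076.000)/1600 ≈ 0.610.

δ ≈ 0.610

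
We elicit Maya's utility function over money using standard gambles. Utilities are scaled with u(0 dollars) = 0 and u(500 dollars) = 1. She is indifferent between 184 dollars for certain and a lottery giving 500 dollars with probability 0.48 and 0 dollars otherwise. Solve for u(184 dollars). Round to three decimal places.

By the standard-gamble method, u(184 dollars) is just the indifference probability on the best outcome: 0.48.

0.480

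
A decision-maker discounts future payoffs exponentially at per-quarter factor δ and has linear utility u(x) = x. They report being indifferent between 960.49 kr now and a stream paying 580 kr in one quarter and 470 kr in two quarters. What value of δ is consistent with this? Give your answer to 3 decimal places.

Equating present values: 960.49 = 580δ + 470δ².
That is, 470δ² + 580δ − 960.49 = 0, a quadratic in δ.
By the quadratic formula (taking the positive root), δ = (−580 + √2142121.20) / 940 ≈ 0.940.

δ ≈ 0.940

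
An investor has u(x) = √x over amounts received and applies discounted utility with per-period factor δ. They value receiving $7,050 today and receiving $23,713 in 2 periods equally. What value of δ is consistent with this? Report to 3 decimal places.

Equating discounted utilities: u(7050) = δ^2·u(23713) ⇒ δ^2 = u(7050)/u(23713).
With u(x) = √x: δ^2 = √7050/√23713 = √(7050/23713) = 0.54526.
Hence δ = (0.54526)^(1/2) = 0.73842.

δ ≈ 0.738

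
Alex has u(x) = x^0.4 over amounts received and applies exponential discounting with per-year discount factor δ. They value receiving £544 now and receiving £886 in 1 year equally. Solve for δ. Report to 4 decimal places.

δ ≈ 0.8227

The payoff in 1 year is discounted by δ, so u(544) = δ·u(886) and δ = u(544)/u(886).
With u(x) = x^0.4: δ = 544^0.4/886^0.4 = (544/886)^0.4 = 0.82275.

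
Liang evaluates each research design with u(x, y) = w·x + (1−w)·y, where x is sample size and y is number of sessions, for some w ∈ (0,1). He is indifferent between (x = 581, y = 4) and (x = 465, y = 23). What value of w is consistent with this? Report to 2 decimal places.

w = 0.14

Indifference: w·581 + (1−w)·4 = w·465 + (1−w)·23.
Collecting terms: w·116 = (1−w)·19.
The marginal rate of substitution is 19/116, so w = 19/(116+19) = 0.14.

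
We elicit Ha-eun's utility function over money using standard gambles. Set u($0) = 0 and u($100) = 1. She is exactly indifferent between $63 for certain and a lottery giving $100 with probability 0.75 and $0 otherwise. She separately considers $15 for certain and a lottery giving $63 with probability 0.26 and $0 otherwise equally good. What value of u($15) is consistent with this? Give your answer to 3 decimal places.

0.195

From the first indifference, u($63) = 0.75·u($100) + 0.25·u($0) = 0.75·1 + 0.25·0 = 0.75.
Then u($15) = 0.26·u($63) + 0.74·u($0) = 0.26·0.75 + 0.74·0.00 = 0.1950.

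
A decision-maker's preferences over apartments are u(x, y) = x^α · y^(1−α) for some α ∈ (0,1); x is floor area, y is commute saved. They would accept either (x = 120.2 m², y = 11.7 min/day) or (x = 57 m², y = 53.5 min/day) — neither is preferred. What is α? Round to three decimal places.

α ≈ 0.671

Indifference: 120.2^α · 11.7^(1−α) = 57^α · 53.5^(1−α).
Taking logs: α·ln 120.2 + (1−α)·ln 11.7 = α·ln 57 + (1−α)·ln 53.5, i.e. α·0.746106 = (1−α)·1.520093.
So α/(1−α) = (1.520093)/(0.746106) = 2.037369, and α = 2.037369/3.037369 ≈ 0.671.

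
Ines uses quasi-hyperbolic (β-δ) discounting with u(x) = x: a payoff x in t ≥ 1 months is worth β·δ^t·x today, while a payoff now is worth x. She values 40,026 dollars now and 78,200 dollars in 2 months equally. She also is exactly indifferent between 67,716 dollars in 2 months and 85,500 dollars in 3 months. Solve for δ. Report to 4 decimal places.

δ ≈ 0.7920

Both payoffs in the second observation are in the future, so β drops out: δ^2·67716 = δ^3·85500 ⇒ δ = 67716/85500 = 0.79200.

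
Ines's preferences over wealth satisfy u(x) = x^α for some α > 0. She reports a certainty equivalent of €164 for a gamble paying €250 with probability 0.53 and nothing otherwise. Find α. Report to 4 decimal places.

EU(lottery) = 0.53·250^α + 0.47·0 = 0.53·250^α.
Indifference: 164^α = 0.53·250^α, so (164/250)^α = 0.53.
Take logs: α = ln 0.53 / ln(164/250) ≈ 1.505898.

α ≈ 1.5059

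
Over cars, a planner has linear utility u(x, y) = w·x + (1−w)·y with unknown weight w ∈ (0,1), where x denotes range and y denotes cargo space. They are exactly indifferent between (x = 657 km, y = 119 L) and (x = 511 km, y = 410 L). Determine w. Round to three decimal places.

w = 0.666

u(657,119) = u(511,410) means w·657 + (1−w)·119 = w·511 + (1−w)·410.
w·(657−511) = (1−w)·(410−119), i.e. w·146 = (1−w)·291.
The marginal rate of substitution is 291/146, so w = 291/(146+291) = 0.666.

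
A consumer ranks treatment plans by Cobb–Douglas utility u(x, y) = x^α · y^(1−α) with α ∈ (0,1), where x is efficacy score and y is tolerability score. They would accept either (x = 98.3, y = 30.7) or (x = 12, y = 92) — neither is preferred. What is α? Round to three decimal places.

Set the two utilities equal: 98.3^α·30.7^(1−α) = 12^α·92^(1−α).
Rearrange to (98.3/12)^α = (92/30.7)^(1−α) and take logs: α·2.103117 = (1−α)·1.097526.
With A = 2.103117 and B = 1.097526: α·A = (1−α)·B, so α = B/(A+B) = 1.097526/3.200643 ≈ 0.343.

α ≈ 0.343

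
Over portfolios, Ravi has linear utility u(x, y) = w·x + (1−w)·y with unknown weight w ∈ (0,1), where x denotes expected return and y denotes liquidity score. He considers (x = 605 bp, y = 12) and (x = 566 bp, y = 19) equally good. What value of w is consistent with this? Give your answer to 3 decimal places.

Equating utilities: w·605 + (1−w)·12 = w·566 + (1−w)·19.
Rearranging, 39·w − 7·(1−w) = 0.
Hence w = 7/(39+7) = 7/46 = 0.152.

w = 0.152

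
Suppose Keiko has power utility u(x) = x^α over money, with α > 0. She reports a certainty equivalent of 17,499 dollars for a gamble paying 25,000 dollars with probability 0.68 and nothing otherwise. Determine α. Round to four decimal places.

EU(lottery) = 0.68·25000^α + 0.32·0 = 0.68·25000^α.
Setting u(17499) equal to that: 17499^α = 0.68·25000^α ⇒ (17499/25000)^α = 0.68.
α = ln(0.68) / ln(17499/25000) = -0.3856625/-0.3567321 ≈ 1.0811.

α ≈ 1.0811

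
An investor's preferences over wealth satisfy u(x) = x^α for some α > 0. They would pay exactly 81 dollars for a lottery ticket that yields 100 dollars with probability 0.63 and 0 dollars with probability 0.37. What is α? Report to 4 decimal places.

α ≈ 2.1926

The lottery's expected utility is 0.63·u(100) + 0.37·u(0) = 0.63·100^α (since u(0) = 0 for α > 0).
Equating: 81^α = 0.63·100^α, i.e. 0.8100^α = 0.63.
α = ln(0.63) / ln(81/100) = -0.4620355/-0.2107210 ≈ 2.1926.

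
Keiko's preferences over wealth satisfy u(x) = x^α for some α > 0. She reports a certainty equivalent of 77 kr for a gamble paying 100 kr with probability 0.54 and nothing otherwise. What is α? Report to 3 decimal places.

α ≈ 2.358

The lottery's expected utility is 0.54·u(100) + 0.46·u(0) = 0.54·100^α (since u(0) = 0 for α > 0).
Equating: 77^α = 0.54·100^α, i.e. 0.7700^α = 0.54.
Take logs: α = ln 0.54 / ln(77/100) ≈ 2.35757.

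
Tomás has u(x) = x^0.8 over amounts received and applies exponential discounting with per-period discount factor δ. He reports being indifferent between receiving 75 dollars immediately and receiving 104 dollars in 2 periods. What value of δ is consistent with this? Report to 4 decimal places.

δ ≈ 0.8774

Indifference means u(75) = δ^2 · u(104), so δ^2 = u(75)/u(104).
With u(x) = x^0.8: δ^2 = 75^0.8/104^0.8 = (75/104)^0.8 = 0.76988.
Hence δ = (0.76988)^(1/2) = 0.877427.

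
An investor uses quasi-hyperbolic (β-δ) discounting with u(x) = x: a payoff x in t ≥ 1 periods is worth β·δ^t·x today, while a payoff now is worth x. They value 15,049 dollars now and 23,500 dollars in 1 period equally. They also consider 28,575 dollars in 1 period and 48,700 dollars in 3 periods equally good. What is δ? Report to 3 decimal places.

Both payoffs in the second observation are in the future, so β drops out: δ^1·28575 = δ^3·48700 ⇒ δ^2 = 28575/48700 = 0.58676, so δ = 0.76600.

δ ≈ 0.766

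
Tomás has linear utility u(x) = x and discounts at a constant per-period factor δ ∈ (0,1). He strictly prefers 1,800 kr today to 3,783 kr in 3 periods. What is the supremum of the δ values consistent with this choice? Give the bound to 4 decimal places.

The preference means 1800 > δ^3·3783.
Dividing by 3783: δ^3 < 0.47581. Both sides are positive, so the cube root keeps the direction.
δ < (1800/3783)^(1/3) ≈ 0.7807.

δ < 0.7807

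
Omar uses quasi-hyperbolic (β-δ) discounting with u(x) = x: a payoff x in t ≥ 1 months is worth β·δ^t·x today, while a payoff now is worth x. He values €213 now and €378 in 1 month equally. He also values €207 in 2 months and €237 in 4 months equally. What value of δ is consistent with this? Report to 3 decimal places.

δ ≈ 0.935

Both payoffs in the second observation are in the future, so β drops out: δ^2·207 = δ^4·237 ⇒ δ^2 = 207/237 = 0.87342, so δ = 0.93457.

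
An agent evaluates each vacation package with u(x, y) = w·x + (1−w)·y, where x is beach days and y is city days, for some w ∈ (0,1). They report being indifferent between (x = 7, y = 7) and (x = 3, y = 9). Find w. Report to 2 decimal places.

w = 0.33

u(7,7) = u(3,9) means w·7 + (1−w)·7 = w·3 + (1−w)·9.
w·(7−3) = (1−w)·(9−7), i.e. w·4 = (1−w)·2.
Hence w = 2/(4+2) = 2/6 = 0.33.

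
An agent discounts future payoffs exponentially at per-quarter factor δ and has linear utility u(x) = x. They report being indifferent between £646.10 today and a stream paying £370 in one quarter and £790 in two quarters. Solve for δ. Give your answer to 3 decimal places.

Equating present values: 646.10 = 370δ + 790δ².
So 790δ² + 370δ − 646.10 = 0.
By the quadratic formula (taking the positive root), δ = (−370 + √2178576.00) / 1580 ≈ 0.700.

δ ≈ 0.700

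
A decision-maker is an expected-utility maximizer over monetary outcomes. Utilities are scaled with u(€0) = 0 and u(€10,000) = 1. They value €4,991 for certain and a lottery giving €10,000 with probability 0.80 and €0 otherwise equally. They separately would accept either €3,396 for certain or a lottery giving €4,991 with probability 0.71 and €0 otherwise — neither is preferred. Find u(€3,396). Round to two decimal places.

From the first indifference, u(€4,991) = 0.80·u(€10,000) + 0.20·u(€0) = 0.80·1 + 0.20·0 = 0.80.
The second indifference gives u(€3,396) = 0.71·u(€4,991) + 0.29·u(€0) = 0.71·0.80 + 0.29·0.00 = 0.5680.

0.57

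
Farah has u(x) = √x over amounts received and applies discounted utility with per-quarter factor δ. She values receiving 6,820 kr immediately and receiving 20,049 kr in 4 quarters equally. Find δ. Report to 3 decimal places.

δ ≈ 0.874

The payoff in 4 quarters is discounted by δ^4, so u(6820) = δ^4·u(20049) and δ^4 = u(6820)/u(20049).
Since u(x) = √x, δ^4 = √(6820/20049) = 0.58324.
So δ = 0.58324^(1/4) ≈ 0.874.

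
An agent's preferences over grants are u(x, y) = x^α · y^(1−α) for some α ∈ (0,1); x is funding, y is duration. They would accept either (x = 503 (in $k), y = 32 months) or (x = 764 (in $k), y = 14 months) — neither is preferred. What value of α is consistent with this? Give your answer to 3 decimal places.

α ≈ 0.664

Indifference: 503^α · 32^(1−α) = 764^α · 14^(1−α).
Rearrange to (503/764)^α = (14/32)^(1−α) and take logs: α·-0.417978 = (1−α)·-0.826679.
Thus α·(-1.244657) = -0.826679, so α = -0.826679/-1.244657 ≈ 0.664.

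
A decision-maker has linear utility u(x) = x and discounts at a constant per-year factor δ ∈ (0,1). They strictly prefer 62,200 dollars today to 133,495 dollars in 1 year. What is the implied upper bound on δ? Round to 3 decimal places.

δ < 0.466

Comparing present values: 62200 > δ·133495.
So δ < 62200/133495 = 0.46594.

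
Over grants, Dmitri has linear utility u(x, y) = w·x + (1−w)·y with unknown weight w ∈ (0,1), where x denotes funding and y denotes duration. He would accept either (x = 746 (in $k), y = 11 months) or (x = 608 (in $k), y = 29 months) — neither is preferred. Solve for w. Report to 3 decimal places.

u(746,11) = u(608,29) means w·746 + (1−w)·11 = w·608 + (1−w)·29.
w·(746−608) = (1−w)·(29−11), i.e. w·138 = (1−w)·18.
So w/(1−w) = 18/138 = 0.1304, giving w = 18/(138+18) = 0.115.

w = 0.115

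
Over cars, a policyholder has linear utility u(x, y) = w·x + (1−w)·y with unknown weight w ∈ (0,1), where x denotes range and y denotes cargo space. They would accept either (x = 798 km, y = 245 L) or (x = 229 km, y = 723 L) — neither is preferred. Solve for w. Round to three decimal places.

Indifference: w·798 + (1−w)·245 = w·229 + (1−w)·723.
Rearranging, 569·w − 478·(1−w) = 0.
The marginal rate of substitution is 478/569, so w = 478/(569+478) = 0.457.

w = 0.457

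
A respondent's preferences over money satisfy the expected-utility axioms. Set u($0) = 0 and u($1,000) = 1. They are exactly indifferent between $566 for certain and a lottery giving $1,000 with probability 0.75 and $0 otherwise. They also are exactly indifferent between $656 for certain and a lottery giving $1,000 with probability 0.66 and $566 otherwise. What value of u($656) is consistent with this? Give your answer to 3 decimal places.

0.915

The first gamble pins u($566): it must equal 0.75·1 + 0.25·0 = 0.75.
Then u($656) = 0.66·u($1,000) + 0.34·u($566) = 0.66·1.00 + 0.34·0.75 = 0.9150.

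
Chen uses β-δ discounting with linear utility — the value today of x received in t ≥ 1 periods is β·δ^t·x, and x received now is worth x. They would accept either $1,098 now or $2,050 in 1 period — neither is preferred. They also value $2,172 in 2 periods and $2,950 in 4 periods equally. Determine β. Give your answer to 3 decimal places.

β ≈ 0.624

From the later pair, β·δ^2·2172 = β·δ^4·2950; dividing through, δ^2 = 2172/2950 = 0.73627, so δ = 0.85806.
The first indifference: 1098 = β·δ·2050, so β = 1098/(δ·2050) = 1098/(0.85806·2050) ≈ 0.624.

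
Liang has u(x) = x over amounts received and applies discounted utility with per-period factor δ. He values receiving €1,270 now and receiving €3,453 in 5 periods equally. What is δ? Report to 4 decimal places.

The payoff in 5 periods is discounted by δ^5, so u(1270) = δ^5·u(3453) and δ^5 = u(1270)/u(3453).
With u(x) = x: δ^5 = 1270/3453 = 0.36780.
Hence δ = (0.36780)^(1/5) = 0.818694.

δ ≈ 0.8187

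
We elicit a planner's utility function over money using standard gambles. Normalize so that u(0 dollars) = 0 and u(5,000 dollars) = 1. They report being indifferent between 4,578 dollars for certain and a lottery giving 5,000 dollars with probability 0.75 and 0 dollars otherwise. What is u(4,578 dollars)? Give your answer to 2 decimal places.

0.75

u(4,578 dollars) equals the lottery's expected utility: 0.75·1 + 0.25·0 = 0.75.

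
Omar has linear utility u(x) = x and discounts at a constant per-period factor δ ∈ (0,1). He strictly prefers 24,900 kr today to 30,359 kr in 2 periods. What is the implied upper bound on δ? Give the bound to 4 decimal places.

Comparing present values: 24900 > δ^2·30359.
Hence δ^2 < 24900/30359 = 0.82019, and x ↦ x^(1/2) is increasing on (0,∞).
δ < (24900/30359)^(1/2) ≈ 0.9056.

δ < 0.9056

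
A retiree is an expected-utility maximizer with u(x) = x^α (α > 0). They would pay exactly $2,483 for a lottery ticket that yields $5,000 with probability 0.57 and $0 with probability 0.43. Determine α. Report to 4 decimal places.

EU(lottery) = 0.57·5000^α + 0.43·0 = 0.57·5000^α.
Equating: 2483^α = 0.57·5000^α, i.e. 0.4966^α = 0.57.
Taking logs: α·ln(2483/5000) = ln(0.57), so α = -0.5621189 / -0.6999704 ≈ 0.8031.

α ≈ 0.8031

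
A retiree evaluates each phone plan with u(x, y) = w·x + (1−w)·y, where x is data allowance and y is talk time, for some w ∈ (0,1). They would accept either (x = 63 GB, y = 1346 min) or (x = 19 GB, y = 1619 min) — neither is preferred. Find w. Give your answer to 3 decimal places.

w = 0.861

Equating utilities: w·63 + (1−w)·1346 = w·19 + (1−w)·1619.
w·(63−19) = (1−w)·(1619−1346), i.e. w·44 = (1−w)·273.
Hence w = 273/(44+273) = 273/317 = 0.861.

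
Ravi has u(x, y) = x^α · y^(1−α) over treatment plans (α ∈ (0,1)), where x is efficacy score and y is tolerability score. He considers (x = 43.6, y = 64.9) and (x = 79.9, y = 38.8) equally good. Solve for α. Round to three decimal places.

Indifference: 43.6^α · 64.9^(1−α) = 79.9^α · 38.8^(1−α).
Rearrange to (43.6/79.9)^α = (38.8/64.9)^(1−α) and take logs: α·-0.605719 = (1−α)·-0.514427.
Thus α·(-1.120146) = -0.514427, so α = -0.514427/-1.120146 ≈ 0.459.

α ≈ 0.459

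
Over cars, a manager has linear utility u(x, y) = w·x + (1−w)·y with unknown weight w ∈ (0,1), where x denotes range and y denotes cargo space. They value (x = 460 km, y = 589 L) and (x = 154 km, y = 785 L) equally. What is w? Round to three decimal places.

w = 0.390

Equating utilities: w·460 + (1−w)·589 = w·154 + (1−w)·785.
w·(460−154) = (1−w)·(785−589), i.e. w·306 = (1−w)·196.
So w/(1−w) = 196/306 = 0.6405, giving w = 196/(306+196) = 0.390.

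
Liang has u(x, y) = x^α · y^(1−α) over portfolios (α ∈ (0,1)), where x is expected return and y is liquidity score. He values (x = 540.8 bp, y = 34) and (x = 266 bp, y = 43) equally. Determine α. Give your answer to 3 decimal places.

Indifference: 540.8^α · 34^(1−α) = 266^α · 43^(1−α).
(540.8/266)^α = (43/34)^(1−α); take logs: α·ln(540.8/266) = (1−α)·ln(43/34), i.e. α·0.709553 = (1−α)·0.234840.
So α/(1−α) = (0.234840)/(0.709553) = 0.330969, and α = 0.330969/1.330969 ≈ 0.249.

α ≈ 0.249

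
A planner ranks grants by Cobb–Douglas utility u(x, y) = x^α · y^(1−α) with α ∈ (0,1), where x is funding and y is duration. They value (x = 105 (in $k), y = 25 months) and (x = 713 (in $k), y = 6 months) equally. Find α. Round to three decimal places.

α ≈ 0.427

Set the two utilities equal: 105^α·25^(1−α) = 713^α·6^(1−α).
Rearrange to (105/713)^α = (6/25)^(1−α) and take logs: α·-1.915521 = (1−α)·-1.427116.
Thus α·(-3.342637) = -1.427116, so α = -1.427116/-3.342637 ≈ 0.427.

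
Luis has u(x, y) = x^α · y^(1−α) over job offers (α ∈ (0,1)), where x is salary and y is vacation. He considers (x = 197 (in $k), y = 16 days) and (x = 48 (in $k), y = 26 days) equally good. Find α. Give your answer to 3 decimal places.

α ≈ 0.256

Set the two utilities equal: 197^α·16^(1−α) = 48^α·26^(1−α).
Taking logs: α·ln 197 + (1−α)·ln 16 = α·ln 48 + (1−α)·ln 26, i.e. α·1.412003 = (1−α)·0.485508.
So α/(1−α) = (0.485508)/(1.412003) = 0.343843, and α = 0.343843/1.343843 ≈ 0.256.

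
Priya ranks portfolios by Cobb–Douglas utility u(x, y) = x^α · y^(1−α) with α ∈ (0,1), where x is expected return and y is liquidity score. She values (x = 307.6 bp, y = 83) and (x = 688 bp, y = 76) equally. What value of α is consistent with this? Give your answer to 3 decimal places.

Indifference: 307.6^α · 83^(1−α) = 688^α · 76^(1−α).
Taking logs: α·ln 307.6 + (1−α)·ln 83 = α·ln 688 + (1−α)·ln 76, i.e. α·-0.804989 = (1−α)·-0.088107.
With A = -0.804989 and B = -0.088107: α·A = (1−α)·B, so α = B/(A+B) = -0.088107/-0.893096 ≈ 0.099.

α ≈ 0.099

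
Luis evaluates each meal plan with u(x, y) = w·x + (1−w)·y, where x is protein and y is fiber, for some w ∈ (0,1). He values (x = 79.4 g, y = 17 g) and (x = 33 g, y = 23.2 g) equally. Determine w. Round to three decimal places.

w = 0.118

Indifference: w·79.4 + (1−w)·17 = w·33 + (1−w)·23.2.
w·(79.4−33) = (1−w)·(23.2−17), i.e. w·46.4 = (1−w)·6.2.
Hence w = 6.2/(46.4+6.2) = 6.2/52.6 = 0.118.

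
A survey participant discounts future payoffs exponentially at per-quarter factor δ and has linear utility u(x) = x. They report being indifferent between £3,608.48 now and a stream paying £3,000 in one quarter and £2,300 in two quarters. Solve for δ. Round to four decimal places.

The stream is worth 3000δ + 2300δ² today, so 3000δ + 2300δ² = 3608.48.
So 2300δ² + 3000δ − 3608.48 = 0.
By the quadratic formula (taking the positive root), δ = (−3000 + √42198016.00) / 4600 ≈ 0.7600.

δ ≈ 0.7600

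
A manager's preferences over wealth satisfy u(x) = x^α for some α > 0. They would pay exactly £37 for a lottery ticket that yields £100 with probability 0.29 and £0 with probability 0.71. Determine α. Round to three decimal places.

α ≈ 1.245

Since u(0) = 0, the lottery's EU is 0.29·100^α.
Setting u(37) equal to that: 37^α = 0.29·100^α ⇒ (37/100)^α = 0.29.
α = ln(0.29) / ln(37/100) = -1.237874/-0.994252 ≈ 1.245.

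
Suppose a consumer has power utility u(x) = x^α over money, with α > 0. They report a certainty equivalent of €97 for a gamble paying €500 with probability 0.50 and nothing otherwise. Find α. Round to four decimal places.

EU(lottery) = 0.50·500^α + 0.50·0 = 0.50·500^α.
Equating: 97^α = 0.50·500^α, i.e. 0.1940^α = 0.50.
α = ln(0.50) / ln(97/500) = -0.6931472/-1.6398971 ≈ 0.4227.

α ≈ 0.4227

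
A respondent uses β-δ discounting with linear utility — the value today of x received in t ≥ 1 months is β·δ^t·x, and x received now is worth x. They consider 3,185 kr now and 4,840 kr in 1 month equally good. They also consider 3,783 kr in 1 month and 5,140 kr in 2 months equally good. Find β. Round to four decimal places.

From the later pair, β·δ^1·3783 = β·δ^2·5140; dividing through, δ = 3783/5140 = 0.73599.
Substituting δ into 3185 = β·δ·4840: β = 3185/(3562.202) ≈ 0.8941.

β ≈ 0.8941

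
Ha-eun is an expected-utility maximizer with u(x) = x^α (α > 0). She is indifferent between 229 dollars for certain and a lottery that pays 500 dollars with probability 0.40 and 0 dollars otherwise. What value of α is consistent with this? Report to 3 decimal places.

The lottery's expected utility is 0.40·u(500) + 0.60·u(0) = 0.40·500^α (since u(0) = 0 for α > 0).
Equating: 229^α = 0.40·500^α, i.e. 0.4580^α = 0.40.
α = ln(0.40) / ln(229/500) = -0.916291/-0.780886 ≈ 1.173.

α ≈ 1.173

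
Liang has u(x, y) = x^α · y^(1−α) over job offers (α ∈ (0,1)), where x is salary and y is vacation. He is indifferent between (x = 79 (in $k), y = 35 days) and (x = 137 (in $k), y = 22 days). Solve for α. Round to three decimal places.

The Cobb–Douglas utilities coincide, so 79^α·35^(1−α) = 137^α·22^(1−α).
(79/137)^α = (22/35)^(1−α); take logs: α·ln(79/137) = (1−α)·ln(22/35), i.e. α·-0.550533 = (1−α)·-0.464306.
With A = -0.550533 and B = -0.464306: α·A = (1−α)·B, so α = B/(A+B) = -0.464306/-1.014839 ≈ 0.458.

α ≈ 0.458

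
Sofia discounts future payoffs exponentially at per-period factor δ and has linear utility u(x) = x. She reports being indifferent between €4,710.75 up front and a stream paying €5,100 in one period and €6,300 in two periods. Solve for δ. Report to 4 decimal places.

δ ≈ 0.5500

Equating present values: 4710.75 = 5100δ + 6300δ².
That is, 6300δ² + 5100δ − 4710.75 = 0, a quadratic in δ.
By the quadratic formula (taking the positive root), δ = (−5100 + √144720900.00) / 12600 ≈ 0.5500.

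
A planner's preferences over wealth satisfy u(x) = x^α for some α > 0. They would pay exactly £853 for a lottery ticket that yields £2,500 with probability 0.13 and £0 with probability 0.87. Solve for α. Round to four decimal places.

α ≈ 1.8974

Since u(0) = 0, the lottery's EU is 0.13·2500^α.
Indifference: 853^α = 0.13·2500^α, so (853/2500)^α = 0.13.
Take logs: α = ln 0.13 / ln(853/2500) ≈ 1.897374.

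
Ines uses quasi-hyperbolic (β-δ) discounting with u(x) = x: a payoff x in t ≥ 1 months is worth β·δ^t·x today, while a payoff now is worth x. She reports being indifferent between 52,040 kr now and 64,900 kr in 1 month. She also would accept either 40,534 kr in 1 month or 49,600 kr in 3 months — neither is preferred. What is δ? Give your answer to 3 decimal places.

δ ≈ 0.904

The second indifference involves only future payoffs, so β cancels: β·δ^1·40534 = β·δ^3·49600, giving δ^2 = 40534/49600 = 0.81722, so δ = 0.90400.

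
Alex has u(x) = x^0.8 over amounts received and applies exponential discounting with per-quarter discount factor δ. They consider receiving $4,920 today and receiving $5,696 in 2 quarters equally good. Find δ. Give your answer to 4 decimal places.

Indifference means u(4920) = δ^2 · u(5696), so δ^2 = u(4920)/u(5696).
Since u(x) = x^0.8, δ^2 = (4920/5696)^0.8 = 0.86376^0.8 = 0.88944.
Hence δ = (0.88944)^(1/2) = 0.943101.

δ ≈ 0.9431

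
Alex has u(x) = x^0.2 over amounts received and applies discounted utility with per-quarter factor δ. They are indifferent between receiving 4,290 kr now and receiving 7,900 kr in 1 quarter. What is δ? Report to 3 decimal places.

The payoff in 1 quarter is discounted by δ, so u(4290) = δ·u(7900) and δ = u(4290)/u(7900).
Since u(x) = x^0.2, δ = (4290/7900)^0.2 = 0.54304^0.2 = 0.88505.

δ ≈ 0.885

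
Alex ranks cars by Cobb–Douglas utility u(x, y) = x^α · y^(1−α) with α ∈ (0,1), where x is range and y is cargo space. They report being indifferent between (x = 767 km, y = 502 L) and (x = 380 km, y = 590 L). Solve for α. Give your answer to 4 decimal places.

α ≈ 0.1870

Indifference: 767^α · 502^(1−α) = 380^α · 590^(1−α).
Taking logs: α·ln 767 + (1−α)·ln 502 = α·ln 380 + (1−α)·ln 590, i.e. α·0.7023155 = (1−α)·0.1615224.
Thus α·(0.8638379) = 0.1615224, so α = 0.1615224/0.8638379 ≈ 0.1870.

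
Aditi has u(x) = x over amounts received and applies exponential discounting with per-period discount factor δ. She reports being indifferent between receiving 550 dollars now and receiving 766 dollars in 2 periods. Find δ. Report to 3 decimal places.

δ ≈ 0.847

Equating discounted utilities: u(550) = δ^2·u(766) ⇒ δ^2 = u(550)/u(766).
With u(x) = x: δ^2 = 550/766 = 0.71802.
Hence δ = (0.71802)^(1/2) = 0.84736.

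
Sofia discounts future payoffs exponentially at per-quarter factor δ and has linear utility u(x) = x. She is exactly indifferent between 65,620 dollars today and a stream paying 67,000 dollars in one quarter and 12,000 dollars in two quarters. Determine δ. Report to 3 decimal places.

The stream is worth 67000δ + 12000δ² today, so 67000δ + 12000δ² = 65620.
Rearranged: 12000δ² + 67000δ − 65620 = 0.
By the quadratic formula (taking the positive root), δ = (−67000 + √7638760000.00) / 24000 ≈ 0.850.

δ ≈ 0.850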